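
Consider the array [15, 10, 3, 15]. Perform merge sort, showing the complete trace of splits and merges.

Merge sort trace:

Split: [15, 10, 3, 15] -> [15, 10] and [3, 15]
  Split: [15, 10] -> [15] and [10]
  Merge: [15] + [10] -> [10, 15]
  Split: [3, 15] -> [3] and [15]
  Merge: [3] + [15] -> [3, 15]
Merge: [10, 15] + [3, 15] -> [3, 10, 15, 15]

Final sorted array: [3, 10, 15, 15]

The merge sort proceeds by recursively splitting the array and merging sorted halves.
After all merges, the sorted array is [3, 10, 15, 15].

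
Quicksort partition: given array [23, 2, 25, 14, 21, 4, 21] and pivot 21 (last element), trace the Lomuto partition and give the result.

Lomuto partition with pivot = 21:

Initial array: [23, 2, 25, 14, 21, 4, 21]

arr[0]=23 > 21: no swap
arr[1]=2 <= 21: swap with position 0, array becomes [2, 23, 25, 14, 21, 4, 21]
arr[2]=25 > 21: no swap
arr[3]=14 <= 21: swap with position 1, array becomes [2, 14, 25, 23, 21, 4, 21]
arr[4]=21 <= 21: swap with position 2, array becomes [2, 14, 21, 23, 25, 4, 21]
arr[5]=4 <= 21: swap with position 3, array becomes [2, 14, 21, 4, 25, 23, 21]

Place pivot at position 4: [2, 14, 21, 4, 21, 23, 25]
Pivot position: 4

After partitioning with pivot 21, the array becomes [2, 14, 21, 4, 21, 23, 25]. The pivot is placed at index 4. All elements to the left of the pivot are <= 21, and all elements to the right are > 21.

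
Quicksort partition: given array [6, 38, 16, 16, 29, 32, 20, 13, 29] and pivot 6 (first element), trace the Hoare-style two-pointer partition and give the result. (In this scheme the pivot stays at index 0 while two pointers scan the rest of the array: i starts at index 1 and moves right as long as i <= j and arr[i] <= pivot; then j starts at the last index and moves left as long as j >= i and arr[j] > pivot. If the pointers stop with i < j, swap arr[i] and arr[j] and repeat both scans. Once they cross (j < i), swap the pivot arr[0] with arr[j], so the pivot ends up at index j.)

Hoare-style two-pointer partition with pivot = 6:

Initial array: [6, 38, 16, 16, 29, 32, 20, 13, 29]

Pointers start at i = 1, j = 8.
i ends at 1, j ends at 0: the pointers have crossed (j < i), so scanning stops.

j = 0, so swapping arr[0] with arr[j] leaves the pivot at position 0: [6, 38, 16, 16, 29, 32, 20, 13, 29]
Pivot position: 0

After partitioning with pivot 6, the array becomes [6, 38, 16, 16, 29, 32, 20, 13, 29]. The pivot is placed at index 0. All elements to the left of the pivot are <= 6, and all elements to the right are > 6.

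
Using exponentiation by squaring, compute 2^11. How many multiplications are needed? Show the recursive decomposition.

Computing 2^11 by squaring (build up from 2^1; each line after the first costs one multiplication):

2^1 = 2
2^2 = (2^1)^2 = 2^2 = 4
2^4 = (2^2)^2 = 4^2 = 16
2^5 = 2 * 2^4 = 2 * 16 = 32
2^10 = (2^5)^2 = 32^2 = 1024
2^11 = 2 * 2^10 = 2 * 1024 = 2048

Result: 2048
Multiplications needed: 5 (5 lines after 2^1)

2^11 = 2048. Using exponentiation by squaring, this requires 5 multiplications. The key idea: if the exponent is even, square the half-power; if odd, multiply by the base once.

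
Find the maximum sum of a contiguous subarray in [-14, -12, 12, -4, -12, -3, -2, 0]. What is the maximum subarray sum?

Using Kadane's algorithm on [-14, -12, 12, -4, -12, -3, -2, 0]:

Scanning through the array:
Position 1 (value -12): max_ending_here = -12, max_so_far = -12
Position 2 (value 12): max_ending_here = 12, max_so_far = 12
Position 3 (value -4): max_ending_here = 8, max_so_far = 12
Position 4 (value -12): max_ending_here = -4, max_so_far = 12
Position 5 (value -3): max_ending_here = -3, max_so_far = 12
Position 6 (value -2): max_ending_here = -2, max_so_far = 12
Position 7 (value 0): max_ending_here = 0, max_so_far = 12

Maximum subarray: [12]
Maximum sum: 12

The maximum subarray is [12] with sum 12. This subarray runs from index 2 to index 2.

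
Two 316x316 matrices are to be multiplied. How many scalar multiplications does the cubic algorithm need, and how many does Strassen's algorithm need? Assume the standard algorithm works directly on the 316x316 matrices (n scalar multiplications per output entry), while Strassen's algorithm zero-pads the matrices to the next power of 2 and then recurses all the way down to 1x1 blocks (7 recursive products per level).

Matrix multiplication for 316x316 matrices:

Strassen's algorithm requires power-of-2 dimensions. Pad 316x316 to 512x512 (next power of 2).

Standard algorithm: 316^3 = 31554496 multiplications
Strassen's algorithm: 7^(log2(512)) = 7^9 = 40353607 multiplications
Difference: 31554496 - 40353607 = -8799111 (Strassen uses MORE here due to padding overhead — for small or just-over-power-of-2 n, padding can outweigh the per-level savings)

Standard: 31554496 multiplications (316^3). Strassen: 40353607 multiplications (7^9, after padding to 512x512). Strassen reduces 8 recursive multiplications to 7 at each level.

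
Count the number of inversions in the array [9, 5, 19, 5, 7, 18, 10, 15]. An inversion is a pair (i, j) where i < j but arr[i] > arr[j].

Finding inversions in [9, 5, 19, 5, 7, 18, 10, 15]:

(0, 1): arr[0]=9 > arr[1]=5
(0, 3): arr[0]=9 > arr[3]=5
(0, 4): arr[0]=9 > arr[4]=7
(2, 3): arr[2]=19 > arr[3]=5
(2, 4): arr[2]=19 > arr[4]=7
(2, 5): arr[2]=19 > arr[5]=18
(2, 6): arr[2]=19 > arr[6]=10
(2, 7): arr[2]=19 > arr[7]=15
(5, 6): arr[5]=18 > arr[6]=10
(5, 7): arr[5]=18 > arr[7]=15

Total inversions: 10

The array has 10 inversion(s): (0,1), (0,3), (0,4), (2,3), (2,4), (2,5), (2,6), (2,7), (5,6), (5,7). Each pair (i,j) satisfies i < j and arr[i] > arr[j].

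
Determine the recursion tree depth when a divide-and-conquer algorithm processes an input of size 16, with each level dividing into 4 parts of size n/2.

For divide and conquer with division factor 2:

Problem sizes at each level:
Level 0: 16
Level 1: 8
Level 2: 4
Level 3: 2
Level 4: 1

The root is level 0 and the size-1 base case is level 4 (the tree spans levels 0 through 4, i.e. 5 levels counting the root), so the depth is the number of divisions: log_2(16) = 4

The recursion tree depth is log_2(16) = 4. At each level, the problem size is divided by 2, so it takes 4 divisions to reduce to a base case of size 1. The algorithm makes 4 recursive calls at each level.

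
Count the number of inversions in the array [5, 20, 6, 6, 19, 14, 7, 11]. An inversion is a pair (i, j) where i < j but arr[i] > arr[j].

Finding inversions in [5, 20, 6, 6, 19, 14, 7, 11]:

(1, 2): arr[1]=20 > arr[2]=6
(1, 3): arr[1]=20 > arr[3]=6
(1, 4): arr[1]=20 > arr[4]=19
(1, 5): arr[1]=20 > arr[5]=14
(1, 6): arr[1]=20 > arr[6]=7
(1, 7): arr[1]=20 > arr[7]=11
(4, 5): arr[4]=19 > arr[5]=14
(4, 6): arr[4]=19 > arr[6]=7
(4, 7): arr[4]=19 > arr[7]=11
(5, 6): arr[5]=14 > arr[6]=7
(5, 7): arr[5]=14 > arr[7]=11

Total inversions: 11

The array has 11 inversion(s): (1,2), (1,3), (1,4), (1,5), (1,6), (1,7), (4,5), (4,6), (4,7), (5,6), (5,7). Each pair (i,j) satisfies i < j and arr[i] > arr[j].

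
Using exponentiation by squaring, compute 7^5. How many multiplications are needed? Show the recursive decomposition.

Computing 7^5 by squaring (build up from 7^1; each line after the first costs one multiplication):

7^1 = 7
7^2 = (7^1)^2 = 7^2 = 49
7^4 = (7^2)^2 = 49^2 = 2401
7^5 = 7 * 7^4 = 7 * 2401 = 16807

Result: 16807
Multiplications needed: 3 (3 lines after 7^1)

7^5 = 16807. Using exponentiation by squaring, this requires 3 multiplications. The key idea: if the exponent is even, square the half-power; if odd, multiply by the base once.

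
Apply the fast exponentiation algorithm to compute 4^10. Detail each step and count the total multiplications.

Computing 4^10 by squaring (build up from 4^1; each line after the first costs one multiplication):

4^1 = 4
4^2 = (4^1)^2 = 4^2 = 16
4^4 = (4^2)^2 = 16^2 = 256
4^5 = 4 * 4^4 = 4 * 256 = 1024
4^10 = (4^5)^2 = 1024^2 = 1048576

Result: 1048576
Multiplications needed: 4 (4 lines after 4^1)

4^10 = 1048576. Using exponentiation by squaring, this requires 4 multiplications. The key idea: if the exponent is even, square the half-power; if odd, multiply by the base once.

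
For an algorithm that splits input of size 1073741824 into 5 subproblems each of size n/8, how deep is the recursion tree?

For divide and conquer with division factor 8:

Problem sizes at each level:
Level 0: 1073741824
Level 1: 134217728
Level 2: 16777216
Level 3: 2097152
Level 4: 262144
Level 5: 32768
Level 6: 4096
Level 7: 512
Level 8: 64
Level 9: 8
Level 10: 1

The root is level 0 and the size-1 base case is level 10 (the tree spans levels 0 through 10, i.e. 11 levels counting the root), so the depth is the number of divisions: log_8(1073741824) = 10

The recursion tree depth is log_8(1073741824) = 10. At each level, the problem size is divided by 8, so it takes 10 divisions to reduce to a base case of size 1. The algorithm makes 5 recursive calls at each level.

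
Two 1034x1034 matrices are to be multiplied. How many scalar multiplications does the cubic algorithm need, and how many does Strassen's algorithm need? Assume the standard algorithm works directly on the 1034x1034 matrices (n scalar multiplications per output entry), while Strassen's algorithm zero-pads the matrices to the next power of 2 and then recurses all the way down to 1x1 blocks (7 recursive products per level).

Matrix multiplication for 1034x1034 matrices:

Strassen's algorithm requires power-of-2 dimensions. Pad 1034x1034 to 2048x2048 (next power of 2).

Standard algorithm: 1034^3 = 1105507304 multiplications
Strassen's algorithm: 7^(log2(2048)) = 7^11 = 1977326743 multiplications
Difference: 1105507304 - 1977326743 = -871819439 (Strassen uses MORE here due to padding overhead — for small or just-over-power-of-2 n, padding can outweigh the per-level savings)

Standard: 1105507304 multiplications (1034^3). Strassen: 1977326743 multiplications (7^11, after padding to 2048x2048). Strassen reduces 8 recursive multiplications to 7 at each level.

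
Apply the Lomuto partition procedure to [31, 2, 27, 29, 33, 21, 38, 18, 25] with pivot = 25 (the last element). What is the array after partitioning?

Lomuto partition with pivot = 25:

Initial array: [31, 2, 27, 29, 33, 21, 38, 18, 25]

arr[0]=31 > 25: no swap
arr[1]=2 <= 25: swap with position 0, array becomes [2, 31, 27, 29, 33, 21, 38, 18, 25]
arr[2]=27 > 25: no swap
arr[3]=29 > 25: no swap
arr[4]=33 > 25: no swap
arr[5]=21 <= 25: swap with position 1, array becomes [2, 21, 27, 29, 33, 31, 38, 18, 25]
arr[6]=38 > 25: no swap
arr[7]=18 <= 25: swap with position 2, array becomes [2, 21, 18, 29, 33, 31, 38, 27, 25]

Place pivot at position 3: [2, 21, 18, 25, 33, 31, 38, 27, 29]
Pivot position: 3

After partitioning with pivot 25, the array becomes [2, 21, 18, 25, 33, 31, 38, 27, 29]. The pivot is placed at index 3. All elements to the left of the pivot are <= 25, and all elements to the right are > 25.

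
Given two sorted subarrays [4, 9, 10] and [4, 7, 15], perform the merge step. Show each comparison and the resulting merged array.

Merging process:

Compare 4 vs 4: take 4 from left. Merged: [4]
Compare 9 vs 4: take 4 from right. Merged: [4, 4]
Compare 9 vs 7: take 7 from right. Merged: [4, 4, 7]
Compare 9 vs 15: take 9 from left. Merged: [4, 4, 7, 9]
Compare 10 vs 15: take 10 from left. Merged: [4, 4, 7, 9, 10]
Append remaining from right: [15]. Merged: [4, 4, 7, 9, 10, 15]

Final merged array: [4, 4, 7, 9, 10, 15]
Total comparisons: 5

The merged array is [4, 4, 7, 9, 10, 15], requiring 5 comparisons. The merge step runs in O(n) time where n is the total number of elements.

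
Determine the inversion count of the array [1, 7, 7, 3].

Finding inversions in [1, 7, 7, 3]:

(1, 3): arr[1]=7 > arr[3]=3
(2, 3): arr[2]=7 > arr[3]=3

Total inversions: 2

The array has 2 inversion(s): (1,3), (2,3). Each pair (i,j) satisfies i < j and arr[i] > arr[j].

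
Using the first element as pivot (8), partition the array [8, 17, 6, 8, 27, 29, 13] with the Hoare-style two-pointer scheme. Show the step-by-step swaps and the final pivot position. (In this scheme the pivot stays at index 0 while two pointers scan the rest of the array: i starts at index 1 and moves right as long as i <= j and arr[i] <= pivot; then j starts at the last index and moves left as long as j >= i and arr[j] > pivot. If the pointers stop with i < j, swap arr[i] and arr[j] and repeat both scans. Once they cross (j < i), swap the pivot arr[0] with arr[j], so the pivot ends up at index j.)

Hoare-style two-pointer partition with pivot = 8:

Initial array: [8, 17, 6, 8, 27, 29, 13]

Pointers start at i = 1, j = 6.
i stops at index 1 (arr[1]=17 > 8), j stops at index 3 (arr[3]=8 <= 8): swap arr[1] and arr[3], array becomes [8, 8, 6, 17, 27, 29, 13]
i ends at 3, j ends at 2: the pointers have crossed (j < i), so scanning stops.

Swap pivot arr[0] with arr[2] to place pivot at position 2: [6, 8, 8, 17, 27, 29, 13]
Pivot position: 2

After partitioning with pivot 8, the array becomes [6, 8, 8, 17, 27, 29, 13]. The pivot is placed at index 2. All elements to the left of the pivot are <= 8, and all elements to the right are > 8.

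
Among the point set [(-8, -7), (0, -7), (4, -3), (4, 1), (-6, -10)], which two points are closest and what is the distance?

Computing all pairwise distances among 5 points:

d((-8, -7), (0, -7)) = 8.0
d((-8, -7), (4, -3)) = 12.6491
d((-8, -7), (4, 1)) = 14.4222
d((-8, -7), (-6, -10)) = 3.6056 <-- minimum
d((0, -7), (4, -3)) = 5.6569
d((0, -7), (4, 1)) = 8.9443
d((0, -7), (-6, -10)) = 6.7082
d((4, -3), (4, 1)) = 4.0
d((4, -3), (-6, -10)) = 12.2066
d((4, 1), (-6, -10)) = 14.8661

Closest pair: (-8, -7) and (-6, -10) with distance 3.6056

The closest pair is (-8, -7) and (-6, -10) with Euclidean distance 3.6056. For 5 points, brute-force pairwise comparison is shown above. For large n, the divide-and-conquer algorithm (sort by x, recurse on halves, check the dividing strip) achieves O(n log n).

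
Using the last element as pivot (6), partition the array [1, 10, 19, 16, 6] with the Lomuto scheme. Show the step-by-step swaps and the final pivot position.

Lomuto partition with pivot = 6:

Initial array: [1, 10, 19, 16, 6]

arr[0]=1 <= 6: swap with position 0, array becomes [1, 10, 19, 16, 6]
arr[1]=10 > 6: no swap
arr[2]=19 > 6: no swap
arr[3]=16 > 6: no swap

Place pivot at position 1: [1, 6, 19, 16, 10]
Pivot position: 1

After partitioning with pivot 6, the array becomes [1, 6, 19, 16, 10]. The pivot is placed at index 1. All elements to the left of the pivot are <= 6, and all elements to the right are > 6.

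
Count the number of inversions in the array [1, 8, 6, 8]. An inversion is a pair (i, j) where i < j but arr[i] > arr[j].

Finding inversions in [1, 8, 6, 8]:

(1, 2): arr[1]=8 > arr[2]=6

Total inversions: 1

The array has 1 inversion(s): (1,2). Each pair (i,j) satisfies i < j and arr[i] > arr[j].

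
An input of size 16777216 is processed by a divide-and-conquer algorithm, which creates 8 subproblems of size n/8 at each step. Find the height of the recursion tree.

For divide and conquer with division factor 8:

Problem sizes at each level:
Level 0: 16777216
Level 1: 2097152
Level 2: 262144
Level 3: 32768
Level 4: 4096
Level 5: 512
Level 6: 64
Level 7: 8
Level 8: 1

The root is level 0 and the size-1 base case is level 8 (the tree spans levels 0 through 8, i.e. 9 levels counting the root), so the depth is the number of divisions: log_8(16777216) = 8

The recursion tree depth is log_8(16777216) = 8. At each level, the problem size is divided by 8, so it takes 8 divisions to reduce to a base case of size 1. The algorithm makes 8 recursive calls at each level.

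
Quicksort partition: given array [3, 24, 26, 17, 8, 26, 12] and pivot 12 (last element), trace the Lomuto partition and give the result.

Lomuto partition with pivot = 12:

Initial array: [3, 24, 26, 17, 8, 26, 12]

arr[0]=3 <= 12: swap with position 0, array becomes [3, 24, 26, 17, 8, 26, 12]
arr[1]=24 > 12: no swap
arr[2]=26 > 12: no swap
arr[3]=17 > 12: no swap
arr[4]=8 <= 12: swap with position 1, array becomes [3, 8, 26, 17, 24, 26, 12]
arr[5]=26 > 12: no swap

Place pivot at position 2: [3, 8, 12, 17, 24, 26, 26]
Pivot position: 2

After partitioning with pivot 12, the array becomes [3, 8, 12, 17, 24, 26, 26]. The pivot is placed at index 2. All elements to the left of the pivot are <= 12, and all elements to the right are > 12.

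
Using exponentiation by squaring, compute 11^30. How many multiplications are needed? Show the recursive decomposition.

Computing 11^30 by squaring (build up from 11^1; each line after the first costs one multiplication):

11^1 = 11
11^2 = (11^1)^2 = 11^2 = 121
11^3 = 11 * 11^2 = 11 * 121 = 1331
11^6 = (11^3)^2 = 1331^2 = 1771561
11^7 = 11 * 11^6 = 11 * 1771561 = 19487171
11^14 = (11^7)^2 = 19487171^2 = 379749833583241
11^15 = 11 * 11^14 = 11 * 379749833583241 = 4177248169415651
11^30 = (11^15)^2 = 4177248169415651^2 = 17449402268886407318558803753801

Result: 17449402268886407318558803753801
Multiplications needed: 7 (7 lines after 11^1)

11^30 = 17449402268886407318558803753801. Using exponentiation by squaring, this requires 7 multiplications. The key idea: if the exponent is even, square the half-power; if odd, multiply by the base once.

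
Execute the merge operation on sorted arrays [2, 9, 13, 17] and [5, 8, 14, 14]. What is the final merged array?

Merging process:

Compare 2 vs 5: take 2 from left. Merged: [2]
Compare 9 vs 5: take 5 from right. Merged: [2, 5]
Compare 9 vs 8: take 8 from right. Merged: [2, 5, 8]
Compare 9 vs 14: take 9 from left. Merged: [2, 5, 8, 9]
Compare 13 vs 14: take 13 from left. Merged: [2, 5, 8, 9, 13]
Compare 17 vs 14: take 14 from right. Merged: [2, 5, 8, 9, 13, 14]
Compare 17 vs 14: take 14 from right. Merged: [2, 5, 8, 9, 13, 14, 14]
Append remaining from left: [17]. Merged: [2, 5, 8, 9, 13, 14, 14, 17]

Final merged array: [2, 5, 8, 9, 13, 14, 14, 17]
Total comparisons: 7

The merged array is [2, 5, 8, 9, 13, 14, 14, 17], requiring 7 comparisons. The merge step runs in O(n) time where n is the total number of elements.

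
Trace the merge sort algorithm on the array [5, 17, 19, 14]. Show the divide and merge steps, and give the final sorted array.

Merge sort trace:

Split: [5, 17, 19, 14] -> [5, 17] and [19, 14]
  Split: [5, 17] -> [5] and [17]
  Merge: [5] + [17] -> [5, 17]
  Split: [19, 14] -> [19] and [14]
  Merge: [19] + [14] -> [14, 19]
Merge: [5, 17] + [14, 19] -> [5, 14, 17, 19]

Final sorted array: [5, 14, 17, 19]

The merge sort proceeds by recursively splitting the array and merging sorted halves.
After all merges, the sorted array is [5, 14, 17, 19].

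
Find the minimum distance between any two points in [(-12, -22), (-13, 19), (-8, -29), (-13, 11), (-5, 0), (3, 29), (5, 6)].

Computing all pairwise distances among 7 points:

d((-12, -22), (-13, 19)) = 41.0122
d((-12, -22), (-8, -29)) = 8.0623
d((-12, -22), (-13, 11)) = 33.0151
d((-12, -22), (-5, 0)) = 23.0868
d((-12, -22), (3, 29)) = 53.1601
d((-12, -22), (5, 6)) = 32.7567
d((-13, 19), (-8, -29)) = 48.2597
d((-13, 19), (-13, 11)) = 8.0 <-- minimum
d((-13, 19), (-5, 0)) = 20.6155
d((-13, 19), (3, 29)) = 18.868
d((-13, 19), (5, 6)) = 22.2036
d((-8, -29), (-13, 11)) = 40.3113
d((-8, -29), (-5, 0)) = 29.1548
d((-8, -29), (3, 29)) = 59.0339
d((-8, -29), (5, 6)) = 37.3363
d((-13, 11), (-5, 0)) = 13.6015
d((-13, 11), (3, 29)) = 24.0832
d((-13, 11), (5, 6)) = 18.6815
d((-5, 0), (3, 29)) = 30.0832
d((-5, 0), (5, 6)) = 11.6619
d((3, 29), (5, 6)) = 23.0868

Closest pair: (-13, 19) and (-13, 11) with distance 8.0

The closest pair is (-13, 19) and (-13, 11) with Euclidean distance 8.0. For 7 points, brute-force pairwise comparison is shown above. For large n, the divide-and-conquer algorithm (sort by x, recurse on halves, check the dividing strip) achieves O(n log n).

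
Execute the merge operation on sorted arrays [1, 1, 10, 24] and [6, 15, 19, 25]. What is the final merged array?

Merging process:

Compare 1 vs 6: take 1 from left. Merged: [1]
Compare 1 vs 6: take 1 from left. Merged: [1, 1]
Compare 10 vs 6: take 6 from right. Merged: [1, 1, 6]
Compare 10 vs 15: take 10 from left. Merged: [1, 1, 6, 10]
Compare 24 vs 15: take 15 from right. Merged: [1, 1, 6, 10, 15]
Compare 24 vs 19: take 19 from right. Merged: [1, 1, 6, 10, 15, 19]
Compare 24 vs 25: take 24 from left. Merged: [1, 1, 6, 10, 15, 19, 24]
Append remaining from right: [25]. Merged: [1, 1, 6, 10, 15, 19, 24, 25]

Final merged array: [1, 1, 6, 10, 15, 19, 24, 25]
Total comparisons: 7

The merged array is [1, 1, 6, 10, 15, 19, 24, 25], requiring 7 comparisons. The merge step runs in O(n) time where n is the total number of elements.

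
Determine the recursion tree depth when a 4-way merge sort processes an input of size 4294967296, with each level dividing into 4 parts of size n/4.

For divide and conquer with division factor 4:

Problem sizes at each level:
Level 0: 4294967296
Level 1: 1073741824
Level 2: 268435456
Level 3: 67108864
Level 4: 16777216
Level 5: 4194304
Level 6: 1048576
Level 7: 262144
Level 8: 65536
Level 9: 16384
Level 10: 4096
Level 11: 1024
Level 12: 256
Level 13: 64
Level 14: 16
Level 15: 4
Level 16: 1

The root is level 0 and the size-1 base case is level 16 (the tree spans levels 0 through 16, i.e. 17 levels counting the root), so the depth is the number of divisions: log_4(4294967296) = 16

The recursion tree depth is log_4(4294967296) = 16. At each level, the problem size is divided by 4, so it takes 16 divisions to reduce to a base case of size 1. The algorithm makes 4 recursive calls at each level.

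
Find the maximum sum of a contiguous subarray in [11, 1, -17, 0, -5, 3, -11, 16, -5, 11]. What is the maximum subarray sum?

Using Kadane's algorithm on [11, 1, -17, 0, -5, 3, -11, 16, -5, 11]:

Scanning through the array:
Position 1 (value 1): max_ending_here = 12, max_so_far = 12
Position 2 (value -17): max_ending_here = -5, max_so_far = 12
Position 3 (value 0): max_ending_here = 0, max_so_far = 12
Position 4 (value -5): max_ending_here = -5, max_so_far = 12
Position 5 (value 3): max_ending_here = 3, max_so_far = 12
Position 6 (value -11): max_ending_here = -8, max_so_far = 12
Position 7 (value 16): max_ending_here = 16, max_so_far = 16
Position 8 (value -5): max_ending_here = 11, max_so_far = 16
Position 9 (value 11): max_ending_here = 22, max_so_far = 22

Maximum subarray: [16, -5, 11]
Maximum sum: 22

The maximum subarray is [16, -5, 11] with sum 22. This subarray runs from index 7 to index 9.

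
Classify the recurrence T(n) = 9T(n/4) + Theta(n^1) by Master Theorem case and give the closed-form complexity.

Master Theorem for T(n) = 9T(n/4) + O(n^1):

a = 9, b = 4, c = 1
log_b(a) = log_4(9) = 1.5850

Case 1: c = 1 < log_4(9) = 1.5850
T(n) = O(n^(log_4 9))

For T(n) = 9T(n/4) + O(n^1): log_4(9) = 1.5850. This is Case 1 of the Master Theorem (c < log_b(a), work dominated by leaves), giving O(n^(log_4 9)).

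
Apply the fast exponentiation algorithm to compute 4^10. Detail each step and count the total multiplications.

Computing 4^10 by squaring (build up from 4^1; each line after the first costs one multiplication):

4^1 = 4
4^2 = (4^1)^2 = 4^2 = 16
4^4 = (4^2)^2 = 16^2 = 256
4^5 = 4 * 4^4 = 4 * 256 = 1024
4^10 = (4^5)^2 = 1024^2 = 1048576

Result: 1048576
Multiplications needed: 4 (4 lines after 4^1)

4^10 = 1048576. Using exponentiation by squaring, this requires 4 multiplications. The key idea: if the exponent is even, square the half-power; if odd, multiply by the base once.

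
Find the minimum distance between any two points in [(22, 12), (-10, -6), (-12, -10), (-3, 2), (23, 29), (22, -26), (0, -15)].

Computing all pairwise distances among 7 points:

d((22, 12), (-10, -6)) = 36.7151
d((22, 12), (-12, -10)) = 40.4969
d((22, 12), (-3, 2)) = 26.9258
d((22, 12), (23, 29)) = 17.0294
d((22, 12), (22, -26)) = 38.0
d((22, 12), (0, -15)) = 34.8281
d((-10, -6), (-12, -10)) = 4.4721 <-- minimum
d((-10, -6), (-3, 2)) = 10.6301
d((-10, -6), (23, 29)) = 48.1041
d((-10, -6), (22, -26)) = 37.7359
d((-10, -6), (0, -15)) = 13.4536
d((-12, -10), (-3, 2)) = 15.0
d((-12, -10), (23, 29)) = 52.4023
d((-12, -10), (22, -26)) = 37.5766
d((-12, -10), (0, -15)) = 13.0
d((-3, 2), (23, 29)) = 37.4833
d((-3, 2), (22, -26)) = 37.5366
d((-3, 2), (0, -15)) = 17.2627
d((23, 29), (22, -26)) = 55.0091
d((23, 29), (0, -15)) = 49.6488
d((22, -26), (0, -15)) = 24.5967

Closest pair: (-10, -6) and (-12, -10) with distance 4.4721

The closest pair is (-10, -6) and (-12, -10) with Euclidean distance 4.4721. For 7 points, brute-force pairwise comparison is shown above. For large n, the divide-and-conquer algorithm (sort by x, recurse on halves, check the dividing strip) achieves O(n log n).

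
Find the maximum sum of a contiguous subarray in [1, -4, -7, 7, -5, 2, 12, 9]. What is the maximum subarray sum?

Using Kadane's algorithm on [1, -4, -7, 7, -5, 2, 12, 9]:

Scanning through the array:
Position 1 (value -4): max_ending_here = -3, max_so_far = 1
Position 2 (value -7): max_ending_here = -7, max_so_far = 1
Position 3 (value 7): max_ending_here = 7, max_so_far = 7
Position 4 (value -5): max_ending_here = 2, max_so_far = 7
Position 5 (value 2): max_ending_here = 4, max_so_far = 7
Position 6 (value 12): max_ending_here = 16, max_so_far = 16
Position 7 (value 9): max_ending_here = 25, max_so_far = 25

Maximum subarray: [7, -5, 2, 12, 9]
Maximum sum: 25

The maximum subarray is [7, -5, 2, 12, 9] with sum 25. This subarray runs from index 3 to index 7.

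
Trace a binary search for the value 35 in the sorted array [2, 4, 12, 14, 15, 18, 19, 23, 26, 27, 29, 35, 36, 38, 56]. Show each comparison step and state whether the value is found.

Binary search for 35 in [2, 4, 12, 14, 15, 18, 19, 23, 26, 27, 29, 35, 36, 38, 56]:

lo=0, hi=14, mid=7, arr[mid]=23 -> 23 < 35, search right half
lo=8, hi=14, mid=11, arr[mid]=35 -> Found target at index 11!

Binary search finds 35 at index 11 after 2 comparisons. The search repeatedly halves the search space by comparing with the middle element.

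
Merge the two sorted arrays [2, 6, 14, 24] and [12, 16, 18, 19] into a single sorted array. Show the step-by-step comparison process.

Merging process:

Compare 2 vs 12: take 2 from left. Merged: [2]
Compare 6 vs 12: take 6 from left. Merged: [2, 6]
Compare 14 vs 12: take 12 from right. Merged: [2, 6, 12]
Compare 14 vs 16: take 14 from left. Merged: [2, 6, 12, 14]
Compare 24 vs 16: take 16 from right. Merged: [2, 6, 12, 14, 16]
Compare 24 vs 18: take 18 from right. Merged: [2, 6, 12, 14, 16, 18]
Compare 24 vs 19: take 19 from right. Merged: [2, 6, 12, 14, 16, 18, 19]
Append remaining from left: [24]. Merged: [2, 6, 12, 14, 16, 18, 19, 24]

Final merged array: [2, 6, 12, 14, 16, 18, 19, 24]
Total comparisons: 7

The merged array is [2, 6, 12, 14, 16, 18, 19, 24], requiring 7 comparisons. The merge step runs in O(n) time where n is the total number of elements.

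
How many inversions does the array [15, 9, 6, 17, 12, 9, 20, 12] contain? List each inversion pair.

Finding inversions in [15, 9, 6, 17, 12, 9, 20, 12]:

(0, 1): arr[0]=15 > arr[1]=9
(0, 2): arr[0]=15 > arr[2]=6
(0, 4): arr[0]=15 > arr[4]=12
(0, 5): arr[0]=15 > arr[5]=9
(0, 7): arr[0]=15 > arr[7]=12
(1, 2): arr[1]=9 > arr[2]=6
(3, 4): arr[3]=17 > arr[4]=12
(3, 5): arr[3]=17 > arr[5]=9
(3, 7): arr[3]=17 > arr[7]=12
(4, 5): arr[4]=12 > arr[5]=9
(6, 7): arr[6]=20 > arr[7]=12

Total inversions: 11

The array has 11 inversion(s): (0,1), (0,2), (0,4), (0,5), (0,7), (1,2), (3,4), (3,5), (3,7), (4,5), (6,7). Each pair (i,j) satisfies i < j and arr[i] > arr[j].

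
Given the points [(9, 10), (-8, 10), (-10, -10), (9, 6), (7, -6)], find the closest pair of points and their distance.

Computing all pairwise distances among 5 points:

d((9, 10), (-8, 10)) = 17.0
d((9, 10), (-10, -10)) = 27.5862
d((9, 10), (9, 6)) = 4.0 <-- minimum
d((9, 10), (7, -6)) = 16.1245
d((-8, 10), (-10, -10)) = 20.0998
d((-8, 10), (9, 6)) = 17.4642
d((-8, 10), (7, -6)) = 21.9317
d((-10, -10), (9, 6)) = 24.8395
d((-10, -10), (7, -6)) = 17.4642
d((9, 6), (7, -6)) = 12.1655

Closest pair: (9, 10) and (9, 6) with distance 4.0

The closest pair is (9, 10) and (9, 6) with Euclidean distance 4.0. For 5 points, brute-force pairwise comparison is shown above. For large n, the divide-and-conquer algorithm (sort by x, recurse on halves, check the dividing strip) achieves O(n log n).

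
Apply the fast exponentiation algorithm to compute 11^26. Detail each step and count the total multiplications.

Computing 11^26 by squaring (build up from 11^1; each line after the first costs one multiplication):

11^1 = 11
11^2 = (11^1)^2 = 11^2 = 121
11^3 = 11 * 11^2 = 11 * 121 = 1331
11^6 = (11^3)^2 = 1331^2 = 1771561
11^12 = (11^6)^2 = 1771561^2 = 3138428376721
11^13 = 11 * 11^12 = 11 * 3138428376721 = 34522712143931
11^26 = (11^13)^2 = 34522712143931^2 = 1191817653772720942460132761

Result: 1191817653772720942460132761
Multiplications needed: 6 (6 lines after 11^1)

11^26 = 1191817653772720942460132761. Using exponentiation by squaring, this requires 6 multiplications. The key idea: if the exponent is even, square the half-power; if odd, multiply by the base once.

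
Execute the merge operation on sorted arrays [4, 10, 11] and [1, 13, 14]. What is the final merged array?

Merging process:

Compare 4 vs 1: take 1 from right. Merged: [1]
Compare 4 vs 13: take 4 from left. Merged: [1, 4]
Compare 10 vs 13: take 10 from left. Merged: [1, 4, 10]
Compare 11 vs 13: take 11 from left. Merged: [1, 4, 10, 11]
Append remaining from right: [13, 14]. Merged: [1, 4, 10, 11, 13, 14]

Final merged array: [1, 4, 10, 11, 13, 14]
Total comparisons: 4

The merged array is [1, 4, 10, 11, 13, 14], requiring 4 comparisons. The merge step runs in O(n) time where n is the total number of elements.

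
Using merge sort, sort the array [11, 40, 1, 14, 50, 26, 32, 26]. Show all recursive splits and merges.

Merge sort trace:

Split: [11, 40, 1, 14, 50, 26, 32, 26] -> [11, 40, 1, 14] and [50, 26, 32, 26]
  Split: [11, 40, 1, 14] -> [11, 40] and [1, 14]
    Split: [11, 40] -> [11] and [40]
    Merge: [11] + [40] -> [11, 40]
    Split: [1, 14] -> [1] and [14]
    Merge: [1] + [14] -> [1, 14]
  Merge: [11, 40] + [1, 14] -> [1, 11, 14, 40]
  Split: [50, 26, 32, 26] -> [50, 26] and [32, 26]
    Split: [50, 26] -> [50] and [26]
    Merge: [50] + [26] -> [26, 50]
    Split: [32, 26] -> [32] and [26]
    Merge: [32] + [26] -> [26, 32]
  Merge: [26, 50] + [26, 32] -> [26, 26, 32, 50]
Merge: [1, 11, 14, 40] + [26, 26, 32, 50] -> [1, 11, 14, 26, 26, 32, 40, 50]

Final sorted array: [1, 11, 14, 26, 26, 32, 40, 50]

The merge sort proceeds by recursively splitting the array and merging sorted halves.
After all merges, the sorted array is [1, 11, 14, 26, 26, 32, 40, 50].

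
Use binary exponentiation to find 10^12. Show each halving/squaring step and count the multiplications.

Computing 10^12 by squaring (build up from 10^1; each line after the first costs one multiplication):

10^1 = 10
10^2 = (10^1)^2 = 10^2 = 100
10^3 = 10 * 10^2 = 10 * 100 = 1000
10^6 = (10^3)^2 = 1000^2 = 1000000
10^12 = (10^6)^2 = 1000000^2 = 1000000000000

Result: 1000000000000
Multiplications needed: 4 (4 lines after 10^1)

10^12 = 1000000000000. Using exponentiation by squaring, this requires 4 multiplications. The key idea: if the exponent is even, square the half-power; if odd, multiply by the base once.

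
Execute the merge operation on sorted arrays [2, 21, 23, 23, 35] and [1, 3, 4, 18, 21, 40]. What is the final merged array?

Merging process:

Compare 2 vs 1: take 1 from right. Merged: [1]
Compare 2 vs 3: take 2 from left. Merged: [1, 2]
Compare 21 vs 3: take 3 from right. Merged: [1, 2, 3]
Compare 21 vs 4: take 4 from right. Merged: [1, 2, 3, 4]
Compare 21 vs 18: take 18 from right. Merged: [1, 2, 3, 4, 18]
Compare 21 vs 21: take 21 from left. Merged: [1, 2, 3, 4, 18, 21]
Compare 23 vs 21: take 21 from right. Merged: [1, 2, 3, 4, 18, 21, 21]
Compare 23 vs 40: take 23 from left. Merged: [1, 2, 3, 4, 18, 21, 21, 23]
Compare 23 vs 40: take 23 from left. Merged: [1, 2, 3, 4, 18, 21, 21, 23, 23]
Compare 35 vs 40: take 35 from left. Merged: [1, 2, 3, 4, 18, 21, 21, 23, 23, 35]
Append remaining from right: [40]. Merged: [1, 2, 3, 4, 18, 21, 21, 23, 23, 35, 40]

Final merged array: [1, 2, 3, 4, 18, 21, 21, 23, 23, 35, 40]
Total comparisons: 10

The merged array is [1, 2, 3, 4, 18, 21, 21, 23, 23, 35, 40], requiring 10 comparisons. The merge step runs in O(n) time where n is the total number of elements.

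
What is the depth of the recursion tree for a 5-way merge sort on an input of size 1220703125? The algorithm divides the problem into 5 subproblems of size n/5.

For divide and conquer with division factor 5:

Problem sizes at each level:
Level 0: 1220703125
Level 1: 244140625
Level 2: 48828125
Level 3: 9765625
Level 4: 1953125
Level 5: 390625
Level 6: 78125
Level 7: 15625
Level 8: 3125
Level 9: 625
Level 10: 125
Level 11: 25
Level 12: 5
Level 13: 1

The root is level 0 and the size-1 base case is level 13 (the tree spans levels 0 through 13, i.e. 14 levels counting the root), so the depth is the number of divisions: log_5(1220703125) = 13

The recursion tree depth is log_5(1220703125) = 13. At each level, the problem size is divided by 5, so it takes 13 divisions to reduce to a base case of size 1. The algorithm makes 5 recursive calls at each level.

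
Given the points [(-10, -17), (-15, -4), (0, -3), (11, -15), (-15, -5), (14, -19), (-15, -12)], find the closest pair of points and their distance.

Computing all pairwise distances among 7 points:

d((-10, -17), (-15, -4)) = 13.9284
d((-10, -17), (0, -3)) = 17.2047
d((-10, -17), (11, -15)) = 21.095
d((-10, -17), (-15, -5)) = 13.0
d((-10, -17), (14, -19)) = 24.0832
d((-10, -17), (-15, -12)) = 7.0711
d((-15, -4), (0, -3)) = 15.0333
d((-15, -4), (11, -15)) = 28.2312
d((-15, -4), (-15, -5)) = 1.0 <-- minimum
d((-15, -4), (14, -19)) = 32.6497
d((-15, -4), (-15, -12)) = 8.0
d((0, -3), (11, -15)) = 16.2788
d((0, -3), (-15, -5)) = 15.1327
d((0, -3), (14, -19)) = 21.2603
d((0, -3), (-15, -12)) = 17.4929
d((11, -15), (-15, -5)) = 27.8568
d((11, -15), (14, -19)) = 5.0
d((11, -15), (-15, -12)) = 26.1725
d((-15, -5), (14, -19)) = 32.2025
d((-15, -5), (-15, -12)) = 7.0
d((14, -19), (-15, -12)) = 29.8329

Closest pair: (-15, -4) and (-15, -5) with distance 1.0

The closest pair is (-15, -4) and (-15, -5) with Euclidean distance 1.0. For 7 points, brute-force pairwise comparison is shown above. For large n, the divide-and-conquer algorithm (sort by x, recurse on halves, check the dividing strip) achieves O(n log n).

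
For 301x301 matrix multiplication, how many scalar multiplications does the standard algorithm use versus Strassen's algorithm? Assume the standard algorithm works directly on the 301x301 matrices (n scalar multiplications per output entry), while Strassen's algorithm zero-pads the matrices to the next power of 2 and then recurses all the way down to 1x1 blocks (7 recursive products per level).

Matrix multiplication for 301x301 matrices:

Strassen's algorithm requires power-of-2 dimensions. Pad 301x301 to 512x512 (next power of 2).

Standard algorithm: 301^3 = 27270901 multiplications
Strassen's algorithm: 7^(log2(512)) = 7^9 = 40353607 multiplications
Difference: 27270901 - 40353607 = -13082706 (Strassen uses MORE here due to padding overhead — for small or just-over-power-of-2 n, padding can outweigh the per-level savings)

Standard: 27270901 multiplications (301^3). Strassen: 40353607 multiplications (7^9, after padding to 512x512). Strassen reduces 8 recursive multiplications to 7 at each level.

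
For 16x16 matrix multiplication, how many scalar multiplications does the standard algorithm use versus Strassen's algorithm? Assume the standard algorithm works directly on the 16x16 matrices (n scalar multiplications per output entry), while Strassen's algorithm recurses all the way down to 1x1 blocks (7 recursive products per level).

Matrix multiplication for 16x16 matrices:

Standard algorithm: 16^3 = 4096 multiplications
Strassen's algorithm: 7^(log2(16)) = 7^4 = 2401 multiplications
Savings: 4096 - 2401 = 1695 multiplications

Standard: 4096 multiplications (16^3). Strassen: 2401 multiplications (7^4). Strassen reduces 8 recursive multiplications to 7 at each level.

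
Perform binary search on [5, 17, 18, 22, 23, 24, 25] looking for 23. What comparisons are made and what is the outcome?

Binary search for 23 in [5, 17, 18, 22, 23, 24, 25]:

lo=0, hi=6, mid=3, arr[mid]=22 -> 22 < 23, search right half
lo=4, hi=6, mid=5, arr[mid]=24 -> 24 > 23, search left half
lo=4, hi=4, mid=4, arr[mid]=23 -> Found target at index 4!

Binary search finds 23 at index 4 after 3 comparisons. The search repeatedly halves the search space by comparing with the middle element.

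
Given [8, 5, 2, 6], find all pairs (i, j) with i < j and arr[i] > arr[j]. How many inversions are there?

Finding inversions in [8, 5, 2, 6]:

(0, 1): arr[0]=8 > arr[1]=5
(0, 2): arr[0]=8 > arr[2]=2
(0, 3): arr[0]=8 > arr[3]=6
(1, 2): arr[1]=5 > arr[2]=2

Total inversions: 4

The array has 4 inversion(s): (0,1), (0,2), (0,3), (1,2). Each pair (i,j) satisfies i < j and arr[i] > arr[j].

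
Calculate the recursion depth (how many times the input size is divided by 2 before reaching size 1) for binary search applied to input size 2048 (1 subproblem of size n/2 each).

For divide and conquer with division factor 2:

Problem sizes at each level:
Level 0: 2048
Level 1: 1024
Level 2: 512
Level 3: 256
Level 4: 128
Level 5: 64
Level 6: 32
Level 7: 16
Level 8: 8
Level 9: 4
Level 10: 2
Level 11: 1

The root is level 0 and the size-1 base case is level 11 (the tree spans levels 0 through 11, i.e. 12 levels counting the root), so the depth is the number of divisions: log_2(2048) = 11

The recursion tree depth is log_2(2048) = 11. At each level, the problem size is divided by 2, so it takes 11 divisions to reduce to a base case of size 1. The algorithm makes 1 recursive call at each level.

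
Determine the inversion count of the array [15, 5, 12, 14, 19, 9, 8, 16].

Finding inversions in [15, 5, 12, 14, 19, 9, 8, 16]:

(0, 1): arr[0]=15 > arr[1]=5
(0, 2): arr[0]=15 > arr[2]=12
(0, 3): arr[0]=15 > arr[3]=14
(0, 5): arr[0]=15 > arr[5]=9
(0, 6): arr[0]=15 > arr[6]=8
(2, 5): arr[2]=12 > arr[5]=9
(2, 6): arr[2]=12 > arr[6]=8
(3, 5): arr[3]=14 > arr[5]=9
(3, 6): arr[3]=14 > arr[6]=8
(4, 5): arr[4]=19 > arr[5]=9
(4, 6): arr[4]=19 > arr[6]=8
(4, 7): arr[4]=19 > arr[7]=16
(5, 6): arr[5]=9 > arr[6]=8

Total inversions: 13

The array has 13 inversion(s): (0,1), (0,2), (0,3), (0,5), (0,6), (2,5), (2,6), (3,5), (3,6), (4,5), (4,6), (4,7), (5,6). Each pair (i,j) satisfies i < j and arr[i] > arr[j].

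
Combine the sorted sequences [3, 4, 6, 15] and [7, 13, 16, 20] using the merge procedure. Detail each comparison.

Merging process:

Compare 3 vs 7: take 3 from left. Merged: [3]
Compare 4 vs 7: take 4 from left. Merged: [3, 4]
Compare 6 vs 7: take 6 from left. Merged: [3, 4, 6]
Compare 15 vs 7: take 7 from right. Merged: [3, 4, 6, 7]
Compare 15 vs 13: take 13 from right. Merged: [3, 4, 6, 7, 13]
Compare 15 vs 16: take 15 from left. Merged: [3, 4, 6, 7, 13, 15]
Append remaining from right: [16, 20]. Merged: [3, 4, 6, 7, 13, 15, 16, 20]

Final merged array: [3, 4, 6, 7, 13, 15, 16, 20]
Total comparisons: 6

The merged array is [3, 4, 6, 7, 13, 15, 16, 20], requiring 6 comparisons. The merge step runs in O(n) time where n is the total number of elements.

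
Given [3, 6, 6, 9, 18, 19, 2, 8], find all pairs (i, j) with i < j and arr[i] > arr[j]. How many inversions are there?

Finding inversions in [3, 6, 6, 9, 18, 19, 2, 8]:

(0, 6): arr[0]=3 > arr[6]=2
(1, 6): arr[1]=6 > arr[6]=2
(2, 6): arr[2]=6 > arr[6]=2
(3, 6): arr[3]=9 > arr[6]=2
(3, 7): arr[3]=9 > arr[7]=8
(4, 6): arr[4]=18 > arr[6]=2
(4, 7): arr[4]=18 > arr[7]=8
(5, 6): arr[5]=19 > arr[6]=2
(5, 7): arr[5]=19 > arr[7]=8

Total inversions: 9

The array has 9 inversion(s): (0,6), (1,6), (2,6), (3,6), (3,7), (4,6), (4,7), (5,6), (5,7). Each pair (i,j) satisfies i < j and arr[i] > arr[j].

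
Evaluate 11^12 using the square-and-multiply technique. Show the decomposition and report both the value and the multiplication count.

Computing 11^12 by squaring (build up from 11^1; each line after the first costs one multiplication):

11^1 = 11
11^2 = (11^1)^2 = 11^2 = 121
11^3 = 11 * 11^2 = 11 * 121 = 1331
11^6 = (11^3)^2 = 1331^2 = 1771561
11^12 = (11^6)^2 = 1771561^2 = 3138428376721

Result: 3138428376721
Multiplications needed: 4 (4 lines after 11^1)

11^12 = 3138428376721. Using exponentiation by squaring, this requires 4 multiplications. The key idea: if the exponent is even, square the half-power; if odd, multiply by the base once.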